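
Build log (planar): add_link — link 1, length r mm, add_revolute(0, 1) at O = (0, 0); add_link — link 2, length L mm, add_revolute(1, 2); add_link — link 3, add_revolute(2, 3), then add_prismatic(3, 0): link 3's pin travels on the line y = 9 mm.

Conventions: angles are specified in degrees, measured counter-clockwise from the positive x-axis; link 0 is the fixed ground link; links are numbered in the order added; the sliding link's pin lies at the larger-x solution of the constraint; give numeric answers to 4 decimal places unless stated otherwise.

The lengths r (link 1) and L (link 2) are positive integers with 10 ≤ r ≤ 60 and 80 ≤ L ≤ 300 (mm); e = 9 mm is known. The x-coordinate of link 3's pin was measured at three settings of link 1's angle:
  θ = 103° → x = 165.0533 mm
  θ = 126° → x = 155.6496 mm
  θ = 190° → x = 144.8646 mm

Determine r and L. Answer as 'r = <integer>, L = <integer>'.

constraint per measurement: (x − r cos θ)² + (r sin θ − e)² = L²
subtracting the θ₁ and θ₂ equations cancels the r² and L² terms:
r = (x₁² − x₂²) / (2[(x₁cos θ₁ + e sin θ₁) − (x₂cos θ₂ + e sin θ₂)]) = 27.0001 → r = 27
L² = (x₁ − r cos θ₁)² + (r sin θ₁ − e)² = 29584.0093 → L = 172.0000 → L = 172
check at θ₃=190°: x = 144.8646 (printed 144.8646) ✓

r = 27, L = 172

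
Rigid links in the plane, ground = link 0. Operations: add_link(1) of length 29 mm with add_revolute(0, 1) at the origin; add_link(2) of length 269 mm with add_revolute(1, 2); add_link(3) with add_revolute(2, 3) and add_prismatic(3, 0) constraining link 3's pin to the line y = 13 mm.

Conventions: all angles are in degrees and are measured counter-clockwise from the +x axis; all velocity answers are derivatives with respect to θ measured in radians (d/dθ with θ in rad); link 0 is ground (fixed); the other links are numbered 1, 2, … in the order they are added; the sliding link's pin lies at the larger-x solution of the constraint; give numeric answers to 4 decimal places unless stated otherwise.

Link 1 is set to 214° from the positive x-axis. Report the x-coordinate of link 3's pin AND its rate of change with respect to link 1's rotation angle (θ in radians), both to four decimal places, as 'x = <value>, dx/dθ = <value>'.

geometry: r = 29 mm, L = 269 mm, e = 13 mm
crank pin P = (r cos θ, r sin θ) = (-24.042090, -16.216594)
h = r sin θ − e = -16.216594 − 13 = -29.216594
x = r cos θ + √(L² − h²) = -24.042090 + 267.408658 = 243.366569
dx/dθ = −r sin θ − h·r cos θ/√(L² − h²) (θ in radians; h = -29.216594) = 13.589798

x = 243.3666, dx/dθ = 13.5898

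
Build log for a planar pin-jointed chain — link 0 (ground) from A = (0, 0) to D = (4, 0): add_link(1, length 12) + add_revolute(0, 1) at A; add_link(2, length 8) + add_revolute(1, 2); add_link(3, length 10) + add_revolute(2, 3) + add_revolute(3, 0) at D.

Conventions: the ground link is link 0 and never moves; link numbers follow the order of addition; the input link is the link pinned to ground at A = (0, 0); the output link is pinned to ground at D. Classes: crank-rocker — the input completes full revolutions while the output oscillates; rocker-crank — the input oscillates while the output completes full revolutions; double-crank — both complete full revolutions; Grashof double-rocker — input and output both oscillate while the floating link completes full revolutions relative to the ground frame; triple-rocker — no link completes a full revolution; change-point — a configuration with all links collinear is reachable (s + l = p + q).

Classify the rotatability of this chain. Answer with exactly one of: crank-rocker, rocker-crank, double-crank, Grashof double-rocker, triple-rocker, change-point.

lengths: ground=4, input=12, coupler=8, output=10
sorted: s=4 (shortest), l=12 (longest), p+q=18
s + l = 16 vs p + q = 18
s + l < p + q (Grashof) with shortest = ground link → double-crank

double-crank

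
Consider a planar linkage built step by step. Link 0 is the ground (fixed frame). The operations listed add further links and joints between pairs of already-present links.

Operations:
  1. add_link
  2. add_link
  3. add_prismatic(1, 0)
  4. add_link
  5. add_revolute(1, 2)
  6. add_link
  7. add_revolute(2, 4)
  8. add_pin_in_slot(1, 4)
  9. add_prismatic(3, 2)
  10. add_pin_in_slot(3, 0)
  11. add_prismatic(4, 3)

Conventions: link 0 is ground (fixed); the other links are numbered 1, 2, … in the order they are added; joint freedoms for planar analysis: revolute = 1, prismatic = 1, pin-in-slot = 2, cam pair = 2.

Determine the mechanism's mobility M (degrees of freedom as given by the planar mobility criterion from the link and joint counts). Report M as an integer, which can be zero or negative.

link 0 = ground. State L|J1|J2 = 1|0|0
+link1  2|0|0
+link2  3|0|0
P(1,0) f=1→J1  3|1|0
+link3  4|1|0
R(1,2) f=1→J1  4|2|0
+link4  5|2|0
R(2,4) f=1→J1  5|3|0
PS(1,4) f=2→J2  5|3|1
P(3,2) f=1→J1  5|4|1
PS(3,0) f=2→J2  5|4|2
P(4,3) f=1→J1  5|5|2
M = 3(5−1)−2·5−2 = 12−10−2 = 0

M = 0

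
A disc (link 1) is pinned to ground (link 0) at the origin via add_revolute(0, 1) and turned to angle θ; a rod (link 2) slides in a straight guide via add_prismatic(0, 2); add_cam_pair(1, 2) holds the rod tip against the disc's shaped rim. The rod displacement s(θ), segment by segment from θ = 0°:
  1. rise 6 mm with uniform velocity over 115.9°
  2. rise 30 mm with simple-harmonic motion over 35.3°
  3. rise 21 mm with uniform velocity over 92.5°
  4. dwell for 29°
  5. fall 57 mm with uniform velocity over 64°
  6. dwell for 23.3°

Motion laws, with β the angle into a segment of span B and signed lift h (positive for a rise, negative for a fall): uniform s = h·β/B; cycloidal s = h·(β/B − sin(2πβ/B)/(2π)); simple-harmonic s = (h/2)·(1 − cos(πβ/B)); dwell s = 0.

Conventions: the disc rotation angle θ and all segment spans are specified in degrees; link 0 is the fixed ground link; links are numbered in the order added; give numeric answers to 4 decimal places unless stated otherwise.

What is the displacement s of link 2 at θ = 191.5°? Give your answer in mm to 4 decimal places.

segment 1 (0° to 115.9°, uniform, h = 6) is passed completely: s = 0.0000 + (6) = 6.0000
segment 2 (115.9° to 151.2°, simple-harmonic, h = 30) is passed completely: s = 6.0000 + (30) = 36.0000
θ = 191.5° falls in segment 3 (151.2° to 243.7°, uniform, h = 21): β = 191.5 − 151.2 = 40.3°, B = 92.5°; Δs = 21·40.3/92.5 = 9.1492; s = 36.0000 + 9.1492 = 45.1492

45.1492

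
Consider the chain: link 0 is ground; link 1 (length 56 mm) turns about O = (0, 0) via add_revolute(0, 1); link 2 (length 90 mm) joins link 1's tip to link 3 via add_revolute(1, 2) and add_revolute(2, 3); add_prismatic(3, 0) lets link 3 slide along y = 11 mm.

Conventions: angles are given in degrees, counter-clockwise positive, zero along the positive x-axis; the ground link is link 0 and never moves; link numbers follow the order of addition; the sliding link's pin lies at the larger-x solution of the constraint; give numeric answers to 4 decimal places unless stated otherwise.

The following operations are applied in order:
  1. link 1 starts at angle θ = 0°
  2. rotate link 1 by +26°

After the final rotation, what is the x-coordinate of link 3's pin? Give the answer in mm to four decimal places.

geometry: r = 56 mm, L = 90 mm, e = 11 mm; θ starts at 0°
rotate link 1 by +26°: θ ← 0° +26° = 26°
crank pin P = (r cos θ, r sin θ) = (50.332467, 24.548784)
h = r sin θ − e = 24.548784 − 11 = 13.548784
x = r cos θ + √(L² − h²) = 50.332467 + 88.974325 = 139.306791

139.3068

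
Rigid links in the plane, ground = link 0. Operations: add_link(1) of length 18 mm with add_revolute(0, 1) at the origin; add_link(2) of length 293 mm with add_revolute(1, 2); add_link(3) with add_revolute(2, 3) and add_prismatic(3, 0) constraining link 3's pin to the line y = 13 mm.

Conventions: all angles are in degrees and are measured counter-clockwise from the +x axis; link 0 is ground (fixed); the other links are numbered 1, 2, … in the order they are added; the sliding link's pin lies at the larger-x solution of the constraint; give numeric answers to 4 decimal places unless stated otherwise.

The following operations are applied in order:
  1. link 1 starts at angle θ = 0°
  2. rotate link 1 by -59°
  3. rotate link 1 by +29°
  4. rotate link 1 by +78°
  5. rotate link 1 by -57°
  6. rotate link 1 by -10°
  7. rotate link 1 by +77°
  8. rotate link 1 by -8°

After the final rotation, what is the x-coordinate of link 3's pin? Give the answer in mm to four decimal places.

geometry: r = 18 mm, L = 293 mm, e = 13 mm; θ starts at 0°
rotate link 1 by -59°: θ ← 0° -59° = -59°
rotate link 1 by +29°: θ ← -59° +29° = -30°
rotate link 1 by +78°: θ ← -30° +78° = 48°
rotate link 1 by -57°: θ ← 48° -57° = -9°
rotate link 1 by -10°: θ ← -9° -10° = -19°
rotate link 1 by +77°: θ ← -19° +77° = 58°
rotate link 1 by -8°: θ ← 58° -8° = 50°
crank pin P = (r cos θ, r sin θ) = (11.570177, 13.788800)
h = r sin θ − e = 13.788800 − 13 = 0.788800
x = r cos θ + √(L² − h²) = 11.570177 + 292.998938 = 304.569115

304.5691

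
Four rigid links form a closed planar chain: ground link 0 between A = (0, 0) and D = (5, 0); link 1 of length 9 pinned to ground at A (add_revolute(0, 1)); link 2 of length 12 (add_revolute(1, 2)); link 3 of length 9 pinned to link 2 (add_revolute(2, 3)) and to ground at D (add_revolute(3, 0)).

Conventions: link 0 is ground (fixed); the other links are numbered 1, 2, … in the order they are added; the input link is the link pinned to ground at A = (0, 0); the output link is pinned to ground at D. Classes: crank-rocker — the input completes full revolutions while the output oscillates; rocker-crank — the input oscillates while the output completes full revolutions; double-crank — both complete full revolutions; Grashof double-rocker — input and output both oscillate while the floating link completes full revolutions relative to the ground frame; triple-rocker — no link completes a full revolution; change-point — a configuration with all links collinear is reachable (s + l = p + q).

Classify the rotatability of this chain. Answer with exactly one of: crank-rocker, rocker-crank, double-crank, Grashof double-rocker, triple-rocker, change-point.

lengths: ground=5, input=9, coupler=12, output=9
sorted: s=5 (shortest), l=12 (longest), p+q=18
s + l = 17 vs p + q = 18
s + l < p + q (Grashof) with shortest = ground link → double-crank

double-crank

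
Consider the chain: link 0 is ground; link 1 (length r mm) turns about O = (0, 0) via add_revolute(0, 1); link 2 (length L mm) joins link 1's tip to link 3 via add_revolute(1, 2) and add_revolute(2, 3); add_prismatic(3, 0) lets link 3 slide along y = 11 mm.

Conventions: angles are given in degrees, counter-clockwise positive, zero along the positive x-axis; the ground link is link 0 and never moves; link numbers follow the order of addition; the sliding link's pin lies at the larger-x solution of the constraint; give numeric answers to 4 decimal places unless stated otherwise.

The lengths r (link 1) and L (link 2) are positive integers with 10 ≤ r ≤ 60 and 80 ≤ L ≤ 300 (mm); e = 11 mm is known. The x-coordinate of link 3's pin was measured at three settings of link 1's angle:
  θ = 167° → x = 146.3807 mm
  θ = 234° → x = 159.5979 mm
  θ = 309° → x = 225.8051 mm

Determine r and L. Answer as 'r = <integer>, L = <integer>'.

constraint per measurement: (x − r cos θ)² + (r sin θ − e)² = L²
subtracting the θ₁ and θ₂ equations cancels the r² and L² terms:
r = (x₁² − x₂²) / (2[(x₁cos θ₁ + e sin θ₁) − (x₂cos θ₂ + e sin θ₂)]) = 54.0001 → r = 54
L² = (x₁ − r cos θ₁)² + (r sin θ₁ − e)² = 39600.9965 → L = 199.0000 → L = 199
check at θ₃=309°: x = 225.8051 (printed 225.8051) ✓

r = 54, L = 199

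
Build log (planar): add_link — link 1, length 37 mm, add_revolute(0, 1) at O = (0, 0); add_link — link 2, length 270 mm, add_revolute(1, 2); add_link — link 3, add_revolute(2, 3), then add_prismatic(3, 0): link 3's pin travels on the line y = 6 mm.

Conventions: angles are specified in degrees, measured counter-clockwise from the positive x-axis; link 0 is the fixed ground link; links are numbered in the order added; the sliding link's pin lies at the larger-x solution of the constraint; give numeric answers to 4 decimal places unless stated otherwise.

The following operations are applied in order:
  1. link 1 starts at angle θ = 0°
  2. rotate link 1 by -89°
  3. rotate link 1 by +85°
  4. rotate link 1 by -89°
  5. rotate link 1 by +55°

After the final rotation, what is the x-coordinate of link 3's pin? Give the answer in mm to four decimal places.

geometry: r = 37 mm, L = 270 mm, e = 6 mm; θ starts at 0°
rotate link 1 by -89°: θ ← 0° -89° = -89°
rotate link 1 by +85°: θ ← -89° +85° = -4°
rotate link 1 by -89°: θ ← -4° -89° = -93°
rotate link 1 by +55°: θ ← -93° +55° = -38°
crank pin P = (r cos θ, r sin θ) = (29.156398, -22.779475)
h = r sin θ − e = -22.779475 − 6 = -28.779475
x = r cos θ + √(L² − h²) = 29.156398 + 268.461807 = 297.618205

297.6182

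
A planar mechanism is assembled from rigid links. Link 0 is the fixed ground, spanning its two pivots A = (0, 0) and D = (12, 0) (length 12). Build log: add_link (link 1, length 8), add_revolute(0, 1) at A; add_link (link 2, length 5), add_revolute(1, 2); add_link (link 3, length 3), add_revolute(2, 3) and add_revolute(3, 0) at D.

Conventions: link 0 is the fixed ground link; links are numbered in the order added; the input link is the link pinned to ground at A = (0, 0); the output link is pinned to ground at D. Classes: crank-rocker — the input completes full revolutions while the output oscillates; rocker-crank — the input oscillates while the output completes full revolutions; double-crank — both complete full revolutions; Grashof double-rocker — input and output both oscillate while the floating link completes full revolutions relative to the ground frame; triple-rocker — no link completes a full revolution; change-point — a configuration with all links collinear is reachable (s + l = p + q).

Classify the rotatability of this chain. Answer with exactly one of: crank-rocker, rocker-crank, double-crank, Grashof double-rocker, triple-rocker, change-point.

lengths: ground=12, input=8, coupler=5, output=3
sorted: s=3 (shortest), l=12 (longest), p+q=13
s + l = 15 vs p + q = 13
s + l > p + q → non-Grashof → no link fully rotates → triple-rocker

triple-rocker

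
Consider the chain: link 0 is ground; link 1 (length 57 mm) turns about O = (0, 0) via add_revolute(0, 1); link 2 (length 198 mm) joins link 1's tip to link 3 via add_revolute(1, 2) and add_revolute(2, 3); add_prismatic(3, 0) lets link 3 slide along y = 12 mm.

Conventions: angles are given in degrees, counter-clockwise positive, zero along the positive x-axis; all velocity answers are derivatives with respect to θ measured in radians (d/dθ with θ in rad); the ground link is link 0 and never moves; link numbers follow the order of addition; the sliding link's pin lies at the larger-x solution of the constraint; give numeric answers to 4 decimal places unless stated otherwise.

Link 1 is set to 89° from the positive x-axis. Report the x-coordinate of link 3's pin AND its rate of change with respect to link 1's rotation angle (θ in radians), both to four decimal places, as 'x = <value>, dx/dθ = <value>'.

geometry: r = 57 mm, L = 198 mm, e = 12 mm
crank pin P = (r cos θ, r sin θ) = (0.994787, 56.991319)
h = r sin θ − e = 56.991319 − 12 = 44.991319
x = r cos θ + √(L² − h²) = 0.994787 + 192.820593 = 193.815381
dx/dθ = −r sin θ − h·r cos θ/√(L² − h²) (θ in radians; h = 44.991319) = -57.223435

x = 193.8154, dx/dθ = -57.2234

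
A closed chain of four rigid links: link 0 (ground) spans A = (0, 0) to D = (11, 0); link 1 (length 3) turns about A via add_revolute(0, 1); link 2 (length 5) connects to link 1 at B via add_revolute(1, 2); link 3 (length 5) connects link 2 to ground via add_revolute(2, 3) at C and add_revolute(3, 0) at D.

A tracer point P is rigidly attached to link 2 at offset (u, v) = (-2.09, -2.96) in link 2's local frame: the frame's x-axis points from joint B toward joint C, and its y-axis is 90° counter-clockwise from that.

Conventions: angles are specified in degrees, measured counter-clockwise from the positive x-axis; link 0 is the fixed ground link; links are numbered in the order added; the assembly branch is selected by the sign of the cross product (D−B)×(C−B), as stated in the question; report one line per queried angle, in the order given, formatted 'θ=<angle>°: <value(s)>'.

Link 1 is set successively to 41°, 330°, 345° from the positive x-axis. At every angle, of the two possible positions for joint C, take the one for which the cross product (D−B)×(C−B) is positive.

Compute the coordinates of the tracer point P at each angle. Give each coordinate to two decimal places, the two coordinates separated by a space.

A=(0,0), D=(11.00,0)
θ=41°: B = A + 3.00·(cos41°, sin41°) = (2.2641, 1.9682)
θ=41°: |BD| = 8.9548
θ=41°: circle(B,5.00) ∩ circle(D,5.00): a=4.4774, h=2.2255
θ=41°:   candidates: C₊=(7.1212,3.1551) cross=19.929; C₋=(6.1429,-1.1870) cross=-19.929
θ=41°:   branch + wants cross > 0 → take C=(7.1212,3.1551) (cross=19.929)
θ=41°: ex = (C−B)/|BC| = (0.9714,0.2374); ey = (-0.2374,0.9714)
θ=41°: P = B + -2.09·ex + -2.96·ey = (0.9366,-1.4034)
θ=330°: B = A + 3.00·(cos330°, sin330°) = (2.5981, -1.5000)
θ=330°: |BD| = 8.5348
θ=330°: circle(B,5.00) ∩ circle(D,5.00): a=4.2674, h=2.6057
θ=330°:   candidates: C₊=(6.3411,1.8151) cross=22.239; C₋=(7.2570,-3.3151) cross=-22.239
θ=330°:   branch + wants cross > 0 → take C=(6.3411,1.8151) (cross=22.239)
θ=330°: ex = (C−B)/|BC| = (0.7486,0.6630); ey = (-0.6630,0.7486)
θ=330°: P = B + -2.09·ex + -2.96·ey = (2.9960,-5.1016)
θ=345°: B = A + 3.00·(cos345°, sin345°) = (2.8978, -0.7765)
θ=345°: |BD| = 8.1393
θ=345°: circle(B,5.00) ∩ circle(D,5.00): a=4.0697, h=2.9048
θ=345°:   candidates: C₊=(6.6718,2.5033) cross=23.643; C₋=(7.2260,-3.2798) cross=-23.643
θ=345°:   branch + wants cross > 0 → take C=(6.6718,2.5033) (cross=23.643)
θ=345°: ex = (C−B)/|BC| = (0.7548,0.6560); ey = (-0.6560,0.7548)
θ=345°: P = B + -2.09·ex + -2.96·ey = (3.2619,-4.3816)

θ=41°: 0.94 -1.40
θ=330°: 3.00 -5.10
θ=345°: 3.26 -4.38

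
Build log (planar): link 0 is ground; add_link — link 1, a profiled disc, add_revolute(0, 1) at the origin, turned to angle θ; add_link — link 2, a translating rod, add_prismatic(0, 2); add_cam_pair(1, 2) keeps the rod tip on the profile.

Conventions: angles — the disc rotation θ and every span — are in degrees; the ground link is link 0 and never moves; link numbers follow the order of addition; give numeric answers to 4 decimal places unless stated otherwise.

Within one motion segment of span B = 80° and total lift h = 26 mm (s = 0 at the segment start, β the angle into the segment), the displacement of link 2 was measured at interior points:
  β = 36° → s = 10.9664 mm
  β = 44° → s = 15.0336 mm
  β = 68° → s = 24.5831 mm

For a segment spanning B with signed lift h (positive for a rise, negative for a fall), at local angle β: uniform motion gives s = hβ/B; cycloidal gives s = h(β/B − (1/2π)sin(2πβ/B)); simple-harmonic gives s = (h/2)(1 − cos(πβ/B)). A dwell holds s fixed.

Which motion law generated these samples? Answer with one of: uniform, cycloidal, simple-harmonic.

candidates at β/B = r: uniform s = h·r (linear in β); cycloidal s = h·(r − sin(2πr)/(2π)); simple-harmonic s = (h/2)(1 − cos(πr))
β=36°: printed 10.9664 | uniform 11.7000, cycloidal 10.4213, simple-harmonic 10.9664
β=44°: printed 15.0336 | uniform 14.3000, cycloidal 15.5787, simple-harmonic 15.0336
β=68°: printed 24.5831 | uniform 22.1000, cycloidal 25.4477, simple-harmonic 24.5831
only one law matches every sample → simple-harmonic

simple-harmonic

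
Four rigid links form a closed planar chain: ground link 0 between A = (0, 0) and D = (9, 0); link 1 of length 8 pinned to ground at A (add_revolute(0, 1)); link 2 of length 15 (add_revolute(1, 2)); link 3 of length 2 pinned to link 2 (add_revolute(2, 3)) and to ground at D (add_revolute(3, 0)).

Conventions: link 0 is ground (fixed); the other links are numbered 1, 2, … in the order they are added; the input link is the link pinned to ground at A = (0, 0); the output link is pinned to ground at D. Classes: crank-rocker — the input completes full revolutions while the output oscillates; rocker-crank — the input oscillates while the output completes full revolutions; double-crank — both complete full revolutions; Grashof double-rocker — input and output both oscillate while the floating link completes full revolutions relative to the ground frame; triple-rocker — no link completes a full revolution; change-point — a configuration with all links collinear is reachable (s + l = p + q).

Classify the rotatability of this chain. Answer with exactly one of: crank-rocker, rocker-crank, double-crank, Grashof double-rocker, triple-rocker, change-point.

lengths: ground=9, input=8, coupler=15, output=2
sorted: s=2 (shortest), l=15 (longest), p+q=17
s + l = 17 vs p + q = 17
s + l = p + q → change-point (collinear configuration reachable)

change-point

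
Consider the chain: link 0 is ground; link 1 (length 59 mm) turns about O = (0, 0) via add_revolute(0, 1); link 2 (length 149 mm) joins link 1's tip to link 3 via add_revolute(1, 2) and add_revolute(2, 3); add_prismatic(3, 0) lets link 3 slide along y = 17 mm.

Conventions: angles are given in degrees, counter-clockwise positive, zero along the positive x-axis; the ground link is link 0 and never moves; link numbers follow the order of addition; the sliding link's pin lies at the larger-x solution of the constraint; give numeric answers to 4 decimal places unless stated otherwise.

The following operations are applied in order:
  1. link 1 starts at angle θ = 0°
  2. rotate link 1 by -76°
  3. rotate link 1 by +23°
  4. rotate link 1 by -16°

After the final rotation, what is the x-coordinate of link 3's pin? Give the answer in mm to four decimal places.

geometry: r = 59 mm, L = 149 mm, e = 17 mm; θ starts at 0°
rotate link 1 by -76°: θ ← 0° -76° = -76°
rotate link 1 by +23°: θ ← -76° +23° = -53°
rotate link 1 by -16°: θ ← -53° -16° = -69°
crank pin P = (r cos θ, r sin θ) = (21.143709, -55.081245)
h = r sin θ − e = -55.081245 − 17 = -72.081245
x = r cos θ + √(L² − h²) = 21.143709 + 130.404348 = 151.548057

151.5481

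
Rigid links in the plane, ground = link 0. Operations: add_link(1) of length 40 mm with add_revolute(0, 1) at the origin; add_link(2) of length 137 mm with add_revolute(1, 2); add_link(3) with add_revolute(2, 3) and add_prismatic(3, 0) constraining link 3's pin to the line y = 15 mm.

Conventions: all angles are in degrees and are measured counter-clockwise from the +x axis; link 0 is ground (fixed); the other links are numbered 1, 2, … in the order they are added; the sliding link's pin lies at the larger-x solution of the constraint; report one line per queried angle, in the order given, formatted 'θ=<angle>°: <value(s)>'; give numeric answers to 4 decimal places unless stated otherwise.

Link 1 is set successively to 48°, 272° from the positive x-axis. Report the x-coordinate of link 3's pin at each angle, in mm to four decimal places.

geometry: r = 40 mm, L = 137 mm, e = 15 mm
θ=48°: crank pin P = (r cos θ, r sin θ) = (26.765224, 29.725793)
θ=48°: h = r sin θ − e = 29.725793 − 15 = 14.725793
θ=48°: x = r cos θ + √(L² − h²) = 26.765224 + 136.206281 = 162.971505
θ=272°: crank pin P = (r cos θ, r sin θ) = (1.395980, -39.975633)
θ=272°: h = r sin θ − e = -39.975633 − 15 = -54.975633
θ=272°: x = r cos θ + √(L² − h²) = 1.395980 + 125.485775 = 126.881755

θ=48°: 162.9715
θ=272°: 126.8818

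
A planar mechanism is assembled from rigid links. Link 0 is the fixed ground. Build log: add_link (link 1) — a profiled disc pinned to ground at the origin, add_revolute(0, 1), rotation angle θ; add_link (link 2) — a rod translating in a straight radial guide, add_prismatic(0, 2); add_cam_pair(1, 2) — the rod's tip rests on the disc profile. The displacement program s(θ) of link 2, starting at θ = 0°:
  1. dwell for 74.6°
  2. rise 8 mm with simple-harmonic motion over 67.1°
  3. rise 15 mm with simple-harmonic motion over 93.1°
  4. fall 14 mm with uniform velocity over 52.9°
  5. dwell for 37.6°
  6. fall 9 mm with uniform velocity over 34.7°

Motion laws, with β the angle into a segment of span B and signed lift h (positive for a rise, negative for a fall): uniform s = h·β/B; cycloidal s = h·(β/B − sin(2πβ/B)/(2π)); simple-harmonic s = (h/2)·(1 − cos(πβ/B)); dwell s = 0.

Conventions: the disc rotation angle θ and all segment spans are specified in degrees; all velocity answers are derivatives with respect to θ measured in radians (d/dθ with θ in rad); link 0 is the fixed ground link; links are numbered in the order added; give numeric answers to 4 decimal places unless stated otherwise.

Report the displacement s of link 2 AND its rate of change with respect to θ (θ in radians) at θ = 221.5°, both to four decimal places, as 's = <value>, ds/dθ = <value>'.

seg 1 [0°–74.6°] dwell: s stays 0.0000
seg 2 [74.6°–141.7°] simple-harmonic, h=8: full span → s += 8 → s = 8.0000
seg 3 [141.7°–234.8°] simple-harmonic, h=15: θ=221.5° here. β=79.8, B=93.1. 15/2·(1 − cos(π·0.8571)) = 14.2573 → s = 22.2573
velocity in seg [141.7°–234.8°] (simple-harmonic), θ in radians: β = 79.8° = 1.3928 rad, B = 93.1° = 1.6249 rad; ds/dθ = (πh/(2B)) sin(πβ/B) = (π·15/(2·1.6249)) sin(π·0.8571) = 6.291547 mm/rad

s = 22.2573, ds/dθ = 6.2915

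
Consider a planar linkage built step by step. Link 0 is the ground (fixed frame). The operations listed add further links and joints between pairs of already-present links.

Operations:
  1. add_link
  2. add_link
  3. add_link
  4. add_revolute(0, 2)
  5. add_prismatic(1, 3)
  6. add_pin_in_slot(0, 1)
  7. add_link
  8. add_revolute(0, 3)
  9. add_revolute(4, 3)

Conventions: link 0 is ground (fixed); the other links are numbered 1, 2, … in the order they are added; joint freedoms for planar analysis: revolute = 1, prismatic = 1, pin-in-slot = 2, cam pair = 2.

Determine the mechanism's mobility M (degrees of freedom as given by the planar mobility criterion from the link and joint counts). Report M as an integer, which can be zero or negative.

(L,J1,J2)=(1,0,0); link0 fixed
link1: (2,0,0)
link2: (3,0,0)
link3: (4,0,0)
R 0-2 [J1]: (4,1,0)
P 1-3 [J1]: (4,2,0)
PS 0-1 [J2]: (4,2,1)
link4: (5,2,1)
R 0-3 [J1]: (5,3,1)
R 4-3 [J1]: (5,4,1)
Grübler: 3·4 − 2·4 − 1 = 3

M = 3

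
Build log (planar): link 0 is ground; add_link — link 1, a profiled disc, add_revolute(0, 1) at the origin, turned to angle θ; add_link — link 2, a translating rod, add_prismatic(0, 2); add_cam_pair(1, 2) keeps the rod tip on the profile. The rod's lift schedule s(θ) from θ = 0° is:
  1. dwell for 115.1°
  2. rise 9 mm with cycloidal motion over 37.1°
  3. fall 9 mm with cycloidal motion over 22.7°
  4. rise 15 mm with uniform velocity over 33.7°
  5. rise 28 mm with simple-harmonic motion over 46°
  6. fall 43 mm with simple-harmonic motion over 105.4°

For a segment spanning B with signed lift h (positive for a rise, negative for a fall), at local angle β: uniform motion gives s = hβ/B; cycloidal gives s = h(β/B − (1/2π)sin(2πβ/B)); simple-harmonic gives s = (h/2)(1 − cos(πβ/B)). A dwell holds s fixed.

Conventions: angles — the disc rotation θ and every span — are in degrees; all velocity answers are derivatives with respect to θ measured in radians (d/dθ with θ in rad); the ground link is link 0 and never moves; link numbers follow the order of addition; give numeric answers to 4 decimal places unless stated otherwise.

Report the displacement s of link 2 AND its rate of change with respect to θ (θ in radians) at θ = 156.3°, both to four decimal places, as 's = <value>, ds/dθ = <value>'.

seg 1 [0°–115.1°] dwell: s stays 0.0000
seg 2 [115.1°–152.2°] cycloidal, h=9: full span → s += 9 → s = 9.0000
seg 3 [152.2°–174.9°] cycloidal, h=-9: θ=156.3° here. β=4.1, B=22.7. -9·(0.1806 − sin(2π·0.1806)/(2π)) = -0.3271 → s = 8.6729
velocity in seg [152.2°–174.9°] (cycloidal), θ in radians: β = 4.1° = 0.0716 rad, B = 22.7° = 0.3962 rad; ds/dθ = (h/B)(1 − cos(2πβ/B)) = ((-9)/0.3962)(1 − cos(2π·0.1806)) = -13.123943 mm/rad

s = 8.6729, ds/dθ = -13.1239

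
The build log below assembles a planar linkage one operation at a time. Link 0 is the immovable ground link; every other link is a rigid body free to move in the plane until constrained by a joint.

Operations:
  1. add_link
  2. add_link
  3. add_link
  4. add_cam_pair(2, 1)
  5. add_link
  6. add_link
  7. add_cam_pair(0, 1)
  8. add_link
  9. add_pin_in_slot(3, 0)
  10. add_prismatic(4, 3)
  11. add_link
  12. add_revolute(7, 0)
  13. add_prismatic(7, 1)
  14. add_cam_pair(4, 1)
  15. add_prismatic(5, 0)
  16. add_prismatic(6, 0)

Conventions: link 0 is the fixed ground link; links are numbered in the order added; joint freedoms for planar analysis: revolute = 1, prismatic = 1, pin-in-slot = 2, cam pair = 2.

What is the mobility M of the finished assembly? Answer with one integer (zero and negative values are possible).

link 0 = ground. State L|J1|J2 = 1|0|0
+link1  2|0|0
+link2  3|0|0
+link3  4|0|0
C(2,1) f=2→J2  4|0|1
+link4  5|0|1
+link5  6|0|1
C(0,1) f=2→J2  6|0|2
+link6  7|0|2
PS(3,0) f=2→J2  7|0|3
P(4,3) f=1→J1  7|1|3
+link7  8|1|3
R(7,0) f=1→J1  8|2|3
P(7,1) f=1→J1  8|3|3
C(4,1) f=2→J2  8|3|4
P(5,0) f=1→J1  8|4|4
P(6,0) f=1→J1  8|5|4
M = 3(8−1)−2·5−4 = 21−10−4 = 7

M = 7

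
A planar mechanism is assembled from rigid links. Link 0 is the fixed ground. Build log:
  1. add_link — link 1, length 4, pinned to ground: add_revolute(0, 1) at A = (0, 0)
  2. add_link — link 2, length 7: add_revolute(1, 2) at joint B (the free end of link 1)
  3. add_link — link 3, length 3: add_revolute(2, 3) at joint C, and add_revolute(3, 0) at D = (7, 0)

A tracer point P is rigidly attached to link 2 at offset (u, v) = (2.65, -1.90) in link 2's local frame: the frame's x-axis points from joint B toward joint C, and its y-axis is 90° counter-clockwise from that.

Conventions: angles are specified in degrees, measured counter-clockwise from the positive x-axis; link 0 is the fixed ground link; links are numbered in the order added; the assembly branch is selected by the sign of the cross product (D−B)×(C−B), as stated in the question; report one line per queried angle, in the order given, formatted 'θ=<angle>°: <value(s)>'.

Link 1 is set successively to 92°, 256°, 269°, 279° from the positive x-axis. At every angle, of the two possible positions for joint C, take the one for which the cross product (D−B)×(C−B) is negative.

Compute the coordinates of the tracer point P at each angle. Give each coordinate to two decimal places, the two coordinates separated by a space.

A=(0,0), D=(7.00,0)
θ=92°: B = A + 4.00·(cos92°, sin92°) = (-0.1396, 3.9976)
θ=92°: |BD| = 8.1826
θ=92°: circle(B,7.00) ∩ circle(D,3.00): a=6.5355, h=2.5074
θ=92°:   candidates: C₊=(6.7879,2.9925) cross=20.517; C₋=(4.3379,-1.3832) cross=-20.517
θ=92°:   branch - wants cross < 0 → take C=(4.3379,-1.3832) (cross=-20.517)
θ=92°: ex = (C−B)/|BC| = (0.6396,-0.7687); ey = (0.7687,0.6396)
θ=92°: P = B + 2.65·ex + -1.90·ey = (0.0950,0.7453)
θ=256°: B = A + 4.00·(cos256°, sin256°) = (-0.9677, -3.8812)
θ=256°: |BD| = 8.8627
θ=256°: circle(B,7.00) ∩ circle(D,3.00): a=6.6880, h=2.0666
θ=256°:   candidates: C₊=(4.1399,0.9055) cross=18.315; C₋=(5.9499,-2.8102) cross=-18.315
θ=256°:   branch - wants cross < 0 → take C=(5.9499,-2.8102) (cross=-18.315)
θ=256°: ex = (C−B)/|BC| = (0.9882,0.1530); ey = (-0.1530,0.9882)
θ=256°: P = B + 2.65·ex + -1.90·ey = (1.9418,-5.3534)
θ=269°: B = A + 4.00·(cos269°, sin269°) = (-0.0698, -3.9994)
θ=269°: |BD| = 8.1226
θ=269°: circle(B,7.00) ∩ circle(D,3.00): a=6.5236, h=2.5383
θ=269°:   candidates: C₊=(4.3584,1.4220) cross=20.618; C₋=(6.8580,-2.9966) cross=-20.618
θ=269°:   branch - wants cross < 0 → take C=(6.8580,-2.9966) (cross=-20.618)
θ=269°: ex = (C−B)/|BC| = (0.9897,0.1433); ey = (-0.1433,0.9897)
θ=269°: P = B + 2.65·ex + -1.90·ey = (2.8250,-5.5002)
θ=279°: B = A + 4.00·(cos279°, sin279°) = (0.6257, -3.9508)
θ=279°: |BD| = 7.4993
θ=279°: circle(B,7.00) ∩ circle(D,3.00): a=6.4166, h=2.7978
θ=279°:   candidates: C₊=(4.6058,1.8077) cross=20.982; C₋=(7.5536,-2.9485) cross=-20.982
θ=279°:   branch - wants cross < 0 → take C=(7.5536,-2.9485) (cross=-20.982)
θ=279°: ex = (C−B)/|BC| = (0.9897,0.1432); ey = (-0.1432,0.9897)
θ=279°: P = B + 2.65·ex + -1.90·ey = (3.5205,-5.4517)

θ=92°: 0.09 0.75
θ=256°: 1.94 -5.35
θ=269°: 2.83 -5.50
θ=279°: 3.52 -5.45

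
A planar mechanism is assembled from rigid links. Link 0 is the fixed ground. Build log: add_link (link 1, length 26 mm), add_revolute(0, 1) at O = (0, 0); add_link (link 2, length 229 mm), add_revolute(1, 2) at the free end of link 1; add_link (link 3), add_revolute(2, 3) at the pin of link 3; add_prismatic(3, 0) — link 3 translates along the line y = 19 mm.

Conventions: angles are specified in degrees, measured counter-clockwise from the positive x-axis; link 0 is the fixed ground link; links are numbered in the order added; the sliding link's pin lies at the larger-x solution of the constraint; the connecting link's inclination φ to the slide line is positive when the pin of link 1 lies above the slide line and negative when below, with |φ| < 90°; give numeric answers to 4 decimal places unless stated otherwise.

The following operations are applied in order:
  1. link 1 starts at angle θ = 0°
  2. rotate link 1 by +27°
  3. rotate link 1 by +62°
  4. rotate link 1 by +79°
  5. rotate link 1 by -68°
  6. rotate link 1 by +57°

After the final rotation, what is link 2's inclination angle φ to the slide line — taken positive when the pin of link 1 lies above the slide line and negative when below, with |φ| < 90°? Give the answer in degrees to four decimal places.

geometry: r = 26 mm, L = 229 mm, e = 19 mm; θ starts at 0°
rotate link 1 by +27°: θ ← 0° +27° = 27°
rotate link 1 by +62°: θ ← 27° +62° = 89°
rotate link 1 by +79°: θ ← 89° +79° = 168°
rotate link 1 by -68°: θ ← 168° -68° = 100°
rotate link 1 by +57°: θ ← 100° +57° = 157°
h = r sin θ − e = 10.159009 − 19 = -8.840991
sin φ = h / L = -8.840991 / 229 = -0.03860695
φ = arcsin(-0.03860695) = -2.212565°

-2.2126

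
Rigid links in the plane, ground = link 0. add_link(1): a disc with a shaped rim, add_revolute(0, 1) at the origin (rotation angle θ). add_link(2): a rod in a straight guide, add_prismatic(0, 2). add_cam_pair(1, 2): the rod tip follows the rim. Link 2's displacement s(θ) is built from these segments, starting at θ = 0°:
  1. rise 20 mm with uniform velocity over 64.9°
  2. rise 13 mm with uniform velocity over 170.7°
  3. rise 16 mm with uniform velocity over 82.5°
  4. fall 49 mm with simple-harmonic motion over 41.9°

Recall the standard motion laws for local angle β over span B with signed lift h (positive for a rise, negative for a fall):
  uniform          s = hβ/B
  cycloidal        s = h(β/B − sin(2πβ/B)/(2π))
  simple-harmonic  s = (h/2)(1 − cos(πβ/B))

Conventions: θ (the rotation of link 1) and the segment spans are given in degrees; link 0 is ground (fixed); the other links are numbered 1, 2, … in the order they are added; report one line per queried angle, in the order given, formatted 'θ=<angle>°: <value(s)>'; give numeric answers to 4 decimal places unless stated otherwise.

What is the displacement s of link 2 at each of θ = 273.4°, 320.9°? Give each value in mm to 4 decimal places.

segment 1 (0° to 64.9°, uniform, h = 20) is passed completely: s = 0.0000 + (20) = 20.0000
segment 2 (64.9° to 235.6°, uniform, h = 13) is passed completely: s = 20.0000 + (13) = 33.0000
θ = 273.4° falls in segment 3 (235.6° to 318.1°, uniform, h = 16): β = 273.4 − 235.6 = 37.8°, B = 82.5°; Δs = 16·37.8/82.5 = 7.3309; s = 33.0000 + 7.3309 = 40.3309
segment 3 (235.6° to 318.1°, uniform, h = 16) is passed completely: s = 33.0000 + (16) = 49.0000
θ = 320.9° falls in segment 4 (318.1° to 360°, simple-harmonic, h = -49): β = 320.9 − 318.1 = 2.8°, B = 41.9°; Δs = -49/2·(1 − cos(π·0.0668)) = -0.5379; s = 49.0000 − 0.5379 = 48.4621

θ=273.4°: 40.3309
θ=320.9°: 48.4621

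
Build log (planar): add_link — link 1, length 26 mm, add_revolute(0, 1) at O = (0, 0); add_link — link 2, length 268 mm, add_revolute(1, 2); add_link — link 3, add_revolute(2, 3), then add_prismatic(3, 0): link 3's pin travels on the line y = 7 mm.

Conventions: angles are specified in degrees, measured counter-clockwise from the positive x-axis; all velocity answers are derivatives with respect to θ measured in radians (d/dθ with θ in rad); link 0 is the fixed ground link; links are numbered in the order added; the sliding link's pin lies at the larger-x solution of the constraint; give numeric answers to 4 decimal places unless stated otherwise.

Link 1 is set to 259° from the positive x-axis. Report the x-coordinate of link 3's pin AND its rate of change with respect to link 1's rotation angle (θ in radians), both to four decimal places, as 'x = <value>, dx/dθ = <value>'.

geometry: r = 26 mm, L = 268 mm, e = 7 mm
crank pin P = (r cos θ, r sin θ) = (-4.961034, -25.522307)
h = r sin θ − e = -25.522307 − 7 = -32.522307
x = r cos θ + √(L² − h²) = -4.961034 + 266.019359 = 261.058325
dx/dθ = −r sin θ − h·r cos θ/√(L² − h²) (θ in radians; h = -32.522307) = 24.915794

x = 261.0583, dx/dθ = 24.9158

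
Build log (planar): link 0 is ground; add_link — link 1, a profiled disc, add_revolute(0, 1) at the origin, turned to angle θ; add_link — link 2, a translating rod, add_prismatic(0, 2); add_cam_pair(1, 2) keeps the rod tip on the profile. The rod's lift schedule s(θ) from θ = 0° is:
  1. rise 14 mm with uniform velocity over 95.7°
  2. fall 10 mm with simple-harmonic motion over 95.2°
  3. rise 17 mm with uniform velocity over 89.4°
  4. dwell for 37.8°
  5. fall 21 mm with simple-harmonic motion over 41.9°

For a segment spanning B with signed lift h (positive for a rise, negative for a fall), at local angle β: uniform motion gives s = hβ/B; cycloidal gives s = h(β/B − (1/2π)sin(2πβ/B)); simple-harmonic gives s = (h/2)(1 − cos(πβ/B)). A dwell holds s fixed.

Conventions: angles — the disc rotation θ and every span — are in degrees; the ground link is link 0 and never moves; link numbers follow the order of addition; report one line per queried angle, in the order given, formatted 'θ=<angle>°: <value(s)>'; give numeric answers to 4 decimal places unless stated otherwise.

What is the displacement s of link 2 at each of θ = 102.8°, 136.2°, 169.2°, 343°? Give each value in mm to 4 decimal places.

seg 1 [0°–95.7°] uniform, h=14: full span → s += 14 → s = 14.0000
seg 2 [95.7°–190.9°] simple-harmonic, h=-10: θ=102.8° here. β=7.1, B=95.2. -10/2·(1 − cos(π·0.0746)) = -0.1366 → s = 13.8634
seg 2 [95.7°–190.9°] simple-harmonic, h=-10: θ=136.2° here. β=40.5, B=95.2. -10/2·(1 − cos(π·0.4254)) = -3.8392 → s = 10.1608
seg 2 [95.7°–190.9°] simple-harmonic, h=-10: θ=169.2° here. β=73.5, B=95.2. -10/2·(1 − cos(π·0.7721)) = -8.7719 → s = 5.2281
seg 2 [95.7°–190.9°] simple-harmonic, h=-10: full span → s += -10 → s = 4.0000
seg 3 [190.9°–280.3°] uniform, h=17: full span → s += 17 → s = 21.0000
seg 4 [280.3°–318.1°] dwell: s stays 21.0000
seg 5 [318.1°–360°] simple-harmonic, h=-21: θ=343° here. β=24.9, B=41.9. -21/2·(1 − cos(π·0.5943)) = -13.5645 → s = 7.4355

θ=102.8°: 13.8634
θ=136.2°: 10.1608
θ=169.2°: 5.2281
θ=343°: 7.4355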